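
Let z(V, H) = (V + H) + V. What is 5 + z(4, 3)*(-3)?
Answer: -28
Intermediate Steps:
z(V, H) = H + 2*V (z(V, H) = (H + V) + V = H + 2*V)
5 + z(4, 3)*(-3) = 5 + (3 + 2*4)*(-3) = 5 + (3 + 8)*(-3) = 5 + 11*(-3) = 5 - 33 = -28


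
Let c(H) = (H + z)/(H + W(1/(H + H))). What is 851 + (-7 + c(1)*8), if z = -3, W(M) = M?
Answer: 2500/3 ≈ 833.33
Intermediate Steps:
c(H) = (-3 + H)/(H + 1/(2*H)) (c(H) = (H - 3)/(H + 1/(H + H)) = (-3 + H)/(H + 1/(2*H)))
851 + (-7 + c(1)*8) = 851 + (-7 + (2*1*(-3 + 1)/(1 + 2*1**2))*8) = 851 + (-7 + (2*1*(-2)/(1 + 2*1))*8) = 851 + (-7 + (2*1*(-2)/(1 + 2))*8) = 851 + (-7 + (2*1*(-2)/3)*8) = 851 + (-7 + (2*1*(1/3)*(-2))*8) = 851 + (-7 - 4/3*8) = 851 + (-7 - 32/3) = 851 - 53/3 = 2500/3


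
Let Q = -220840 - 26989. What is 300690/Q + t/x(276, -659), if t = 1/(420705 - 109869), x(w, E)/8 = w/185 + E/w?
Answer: -2850006586102235/2348977421558344 ≈ -1.2133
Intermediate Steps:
Q = -247829
x(w, E) = 8*w/185 + 8*E/w (x(w, E) = 8*(w/185 + E/w) = 8*w/185 + 8*E/w)
t = 1/310836 ≈ 3.2171e-6
300690/Q + t/x(276, -659) = 300690/(-247829) + 1/(310836*((8/185)*276 + 8*(-659)/276)) = 300690*(-1/247829) + 1/(310836*(2208/185 + 8*(-659)*(1/276))) = -300690/247829 + 1/(310836*(2208/185 - 1318/69)) = -300690/247829 + 1/(310836*(-91478/12765)) = -300690/247829 + (1/310836)*(-12765/91478) = -300690/247829 - 4255/9478218536 = -2850006586102235/2348977421558344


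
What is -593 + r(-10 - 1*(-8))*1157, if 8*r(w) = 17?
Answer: 14925/8 ≈ 1865.6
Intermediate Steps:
r(w) = 17/8 (r(w) = (1/8)*17 = 17/8)
-593 + r(-10 - 1*(-8))*1157 = -593 + (17/8)*1157 = -593 + 19669/8 = 14925/8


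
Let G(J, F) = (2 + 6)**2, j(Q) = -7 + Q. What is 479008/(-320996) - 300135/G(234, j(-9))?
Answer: -24093197743/5135936 ≈ -4691.1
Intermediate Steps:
G(J, F) = 64 (G(J, F) = 8**2 = 64)
479008/(-320996) - 300135/G(234, j(-9)) = 479008/(-320996) - 300135/64 = 479008*(-1/320996) - 300135*1/64 = -119752/80249 - 300135/64 = -24093197743/5135936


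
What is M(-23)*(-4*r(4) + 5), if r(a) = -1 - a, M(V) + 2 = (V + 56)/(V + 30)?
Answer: 475/7 ≈ 67.857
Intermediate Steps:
M(V) = -2 + (56 + V)/(30 + V) (M(V) = -2 + (V + 56)/(V + 30) = -2 + (56 + V)/(30 + V))
M(-23)*(-4*r(4) + 5) = ((-4 - 1*(-23))/(30 - 23))*(-4*(-1 - 1*4) + 5) = ((-4 + 23)/7)*(-4*(-1 - 4) + 5) = ((⅐)*19)*(-4*(-5) + 5) = 19*(20 + 5)/7 = (19/7)*25 = 475/7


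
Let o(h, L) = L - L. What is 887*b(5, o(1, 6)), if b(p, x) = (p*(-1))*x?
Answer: 0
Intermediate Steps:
o(h, L) = 0
b(p, x) = -p*x (b(p, x) = (-p)*x = -p*x)
887*b(5, o(1, 6)) = 887*(-1*5*0) = 887*0 = 0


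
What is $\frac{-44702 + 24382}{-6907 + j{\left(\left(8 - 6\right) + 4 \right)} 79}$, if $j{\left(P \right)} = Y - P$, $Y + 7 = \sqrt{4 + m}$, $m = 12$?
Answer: $\frac{10160}{3809} \approx 2.6674$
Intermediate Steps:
$Y = -3$ ($Y = -7 + \sqrt{4 + 12} = -7 + \sqrt{16} = -7 + 4 = -3$)
$j{\left(P \right)} = -3 - P$
$\frac{-44702 + 24382}{-6907 + j{\left(\left(8 - 6\right) + 4 \right)} 79} = \frac{-44702 + 24382}{-6907 + \left(-3 - \left(\left(8 - 6\right) + 4\right)\right) 79} = - \frac{20320}{-6907 + \left(-3 - \left(2 + 4\right)\right) 79} = - \frac{20320}{-6907 + \left(-3 - 6\right) 79} = - \frac{20320}{-6907 - 711} = - \frac{20320}{-7618} = \left(-20320\right) \left(- \frac{1}{7618}\right) = \frac{10160}{3809}$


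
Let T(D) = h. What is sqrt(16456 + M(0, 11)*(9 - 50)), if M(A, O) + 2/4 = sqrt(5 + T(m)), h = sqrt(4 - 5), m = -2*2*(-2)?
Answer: sqrt(65906 - 164*sqrt(5 + I))/2 ≈ 128.0 - 0.035636*I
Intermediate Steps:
m = 8 (m = -4*(-2) = 8)
h = I (h = sqrt(-1) = I ≈ 1.0*I)
T(D) = I
M(A, O) = -1/2 + sqrt(5 + I)
sqrt(16456 + M(0, 11)*(9 - 50)) = sqrt(16456 + (-1/2 + sqrt(5 + I))*(9 - 50)) = sqrt(16456 + (-1/2 + sqrt(5 + I))*(-41)) = sqrt(16456 + (41/2 - 41*sqrt(5 + I))) = sqrt(32953/2 - 41*sqrt(5 + I))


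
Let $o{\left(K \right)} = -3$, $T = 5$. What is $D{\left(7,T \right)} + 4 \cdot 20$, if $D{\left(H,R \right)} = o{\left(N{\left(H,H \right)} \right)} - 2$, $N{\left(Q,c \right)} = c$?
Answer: $75$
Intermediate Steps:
$D{\left(H,R \right)} = -5$ ($D{\left(H,R \right)} = -3 - 2 = -5$)
$D{\left(7,T \right)} + 4 \cdot 20 = -5 + 4 \cdot 20 = -5 + 80 = 75$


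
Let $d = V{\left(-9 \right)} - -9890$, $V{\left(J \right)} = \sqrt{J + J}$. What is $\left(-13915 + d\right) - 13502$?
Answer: $-17527 + 3 i \sqrt{2} \approx -17527.0 + 4.2426 i$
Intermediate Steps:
$V{\left(J \right)} = \sqrt{2} \sqrt{J}$ ($V{\left(J \right)} = \sqrt{2 J} = \sqrt{2} \sqrt{J}$)
$d = 9890 + 3 i \sqrt{2}$ ($d = \sqrt{2} \sqrt{-9} - -9890 = \sqrt{2} \cdot 3 i + 9890 = 3 i \sqrt{2} + 9890 = 9890 + 3 i \sqrt{2} \approx 9890.0 + 4.2426 i$)
$\left(-13915 + d\right) - 13502 = \left(-13915 + \left(9890 + 3 i \sqrt{2}\right)\right) - 13502 = \left(-4025 + 3 i \sqrt{2}\right) - 13502 = -17527 + 3 i \sqrt{2}$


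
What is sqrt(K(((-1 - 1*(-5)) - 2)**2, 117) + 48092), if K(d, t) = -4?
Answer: 2*sqrt(12022) ≈ 219.29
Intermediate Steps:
sqrt(K(((-1 - 1*(-5)) - 2)**2, 117) + 48092) = sqrt(-4 + 48092) = sqrt(48088) = 2*sqrt(12022)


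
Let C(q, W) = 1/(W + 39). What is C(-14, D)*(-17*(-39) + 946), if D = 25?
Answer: 1609/64 ≈ 25.141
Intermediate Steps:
C(q, W) = 1/(39 + W)
C(-14, D)*(-17*(-39) + 946) = (-17*(-39) + 946)/(39 + 25) = (663 + 946)/64 = (1/64)*1609 = 1609/64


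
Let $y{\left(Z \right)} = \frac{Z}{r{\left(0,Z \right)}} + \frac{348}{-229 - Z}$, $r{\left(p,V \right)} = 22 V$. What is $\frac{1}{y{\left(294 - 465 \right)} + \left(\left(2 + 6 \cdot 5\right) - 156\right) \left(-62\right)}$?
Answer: $\frac{22}{169005} \approx 0.00013017$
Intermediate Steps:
$y{\left(Z \right)} = \frac{1}{22} + \frac{348}{-229 - Z}$ ($y{\left(Z \right)} = \frac{Z}{22 Z} + \frac{348}{-229 - Z} = Z \frac{1}{22 Z} + \frac{348}{-229 - Z} = \frac{1}{22} + \frac{348}{-229 - Z}$)
$\frac{1}{y{\left(294 - 465 \right)} + \left(\left(2 + 6 \cdot 5\right) - 156\right) \left(-62\right)} = \frac{1}{\frac{-7427 + \left(294 - 465\right)}{22 \left(229 + \left(294 - 465\right)\right)} + \left(\left(2 + 6 \cdot 5\right) - 156\right) \left(-62\right)} = \frac{1}{\frac{-7427 + \left(294 - 465\right)}{22 \left(229 + \left(294 - 465\right)\right)} + \left(\left(2 + 30\right) - 156\right) \left(-62\right)} = \frac{1}{\frac{-7427 - 171}{22 \left(229 - 171\right)} + \left(32 - 156\right) \left(-62\right)} = \frac{1}{\frac{1}{22} \cdot \frac{1}{58} \left(-7598\right) - -7688} = \frac{1}{\frac{1}{22} \cdot \frac{1}{58} \left(-7598\right) + 7688} = \frac{1}{- \frac{131}{22} + 7688} = \frac{1}{\frac{169005}{22}} = \frac{22}{169005}$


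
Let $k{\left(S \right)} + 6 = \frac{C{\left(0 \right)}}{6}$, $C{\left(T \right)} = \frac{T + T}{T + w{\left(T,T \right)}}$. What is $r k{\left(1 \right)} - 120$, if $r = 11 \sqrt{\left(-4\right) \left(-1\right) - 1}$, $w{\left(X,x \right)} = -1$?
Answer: $-120 - 66 \sqrt{3} \approx -234.32$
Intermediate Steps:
$C{\left(T \right)} = \frac{2 T}{-1 + T}$ ($C{\left(T \right)} = \frac{T + T}{T - 1} = \frac{2 T}{-1 + T}$)
$k{\left(S \right)} = -6$ ($k{\left(S \right)} = -6 + \frac{2 \cdot 0 \frac{1}{-1 + 0}}{6} = -6 + 2 \cdot 0 \frac{1}{-1} \cdot \frac{1}{6} = -6 + 2 \cdot 0 \left(-1\right) \frac{1}{6} = -6 + 0 \cdot \frac{1}{6} = -6 + 0 = -6$)
$r = 11 \sqrt{3}$ ($r = 11 \sqrt{4 - 1} = 11 \sqrt{3} \approx 19.053$)
$r k{\left(1 \right)} - 120 = 11 \sqrt{3} \left(-6\right) - 120 = - 66 \sqrt{3} - 120 = -120 - 66 \sqrt{3}$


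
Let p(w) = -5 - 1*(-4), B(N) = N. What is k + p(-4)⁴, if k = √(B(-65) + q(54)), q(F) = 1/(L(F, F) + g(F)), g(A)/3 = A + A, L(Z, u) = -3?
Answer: 1 + 8*I*√104646/321 ≈ 1.0 + 8.0621*I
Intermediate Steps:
g(A) = 6*A (g(A) = 3*(A + A) = 3*(2*A) = 6*A)
p(w) = -1 (p(w) = -5 + 4 = -1)
q(F) = 1/(-3 + 6*F)
k = 8*I*√104646/321 (k = √(-65 + 1/(3*(-1 + 2*54))) = √(-65 + 1/(3*(-1 + 108))) = √(-65 + (⅓)/107) = √(-65 + (⅓)*(1/107)) = √(-65 + 1/321) = √(-20864/321) = 8*I*√104646/321 ≈ 8.0621*I)
k + p(-4)⁴ = 8*I*√104646/321 + (-1)⁴ = 8*I*√104646/321 + 1 = 1 + 8*I*√104646/321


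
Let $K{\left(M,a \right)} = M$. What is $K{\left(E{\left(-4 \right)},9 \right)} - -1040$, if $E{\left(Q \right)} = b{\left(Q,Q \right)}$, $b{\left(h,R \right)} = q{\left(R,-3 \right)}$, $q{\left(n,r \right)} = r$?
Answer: $1037$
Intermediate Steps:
$b{\left(h,R \right)} = -3$
$E{\left(Q \right)} = -3$
$K{\left(E{\left(-4 \right)},9 \right)} - -1040 = -3 - -1040 = -3 + 1040 = 1037$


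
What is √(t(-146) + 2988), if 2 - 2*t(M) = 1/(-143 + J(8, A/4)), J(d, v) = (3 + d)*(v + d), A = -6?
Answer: 6*√1697839/143 ≈ 54.672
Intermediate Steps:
J(d, v) = (3 + d)*(d + v)
t(M) = 144/143 (t(M) = 1 - 1/(2*(-143 + (8² + 3*8 + 3*(-6/4) + 8*(-6/4)))) = 1 - 1/(2*(-143 + (64 + 24 + 3*(-6*¼) + 8*(-6*¼)))) = 1 - 1/(2*(-143 + (64 + 24 + 3*(-3/2) + 8*(-3/2)))) = 1 - 1/(2*(-143 + (64 + 24 - 9/2 - 12))) = 1 - 1/(2*(-143 + 143/2)) = 1 - 1/(2*(-143/2)) = 1 - ½*(-2/143) = 1 + 1/143 = 144/143)
√(t(-146) + 2988) = √(144/143 + 2988) = √(427428/143) = 6*√1697839/143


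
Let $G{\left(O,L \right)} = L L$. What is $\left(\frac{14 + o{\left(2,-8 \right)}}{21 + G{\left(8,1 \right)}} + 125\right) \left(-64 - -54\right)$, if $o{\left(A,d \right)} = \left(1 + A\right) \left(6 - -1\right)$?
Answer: $- \frac{13925}{11} \approx -1265.9$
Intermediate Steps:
$G{\left(O,L \right)} = L^{2}$
$o{\left(A,d \right)} = 7 + 7 A$ ($o{\left(A,d \right)} = \left(1 + A\right) \left(6 + 1\right) = \left(1 + A\right) 7 = 7 + 7 A$)
$\left(\frac{14 + o{\left(2,-8 \right)}}{21 + G{\left(8,1 \right)}} + 125\right) \left(-64 - -54\right) = \left(\frac{14 + \left(7 + 7 \cdot 2\right)}{21 + 1^{2}} + 125\right) \left(-64 - -54\right) = \left(\frac{14 + \left(7 + 14\right)}{21 + 1} + 125\right) \left(-64 + 54\right) = \left(\frac{14 + 21}{22} + 125\right) \left(-10\right) = \left(35 \cdot \frac{1}{22} + 125\right) \left(-10\right) = \left(\frac{35}{22} + 125\right) \left(-10\right) = \frac{2785}{22} \left(-10\right) = - \frac{13925}{11}$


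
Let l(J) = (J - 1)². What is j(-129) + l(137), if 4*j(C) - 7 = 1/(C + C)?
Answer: 19089677/1032 ≈ 18498.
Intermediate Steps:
j(C) = 7/4 + 1/(8*C) (j(C) = 7/4 + 1/(4*(C + C)) = 7/4 + 1/(4*((2*C))) = 7/4 + (1/(2*C))/4 = 7/4 + 1/(8*C))
l(J) = (-1 + J)²
j(-129) + l(137) = (⅛)*(1 + 14*(-129))/(-129) + (-1 + 137)² = (⅛)*(-1/129)*(1 - 1806) + 136² = (⅛)*(-1/129)*(-1805) + 18496 = 1805/1032 + 18496 = 19089677/1032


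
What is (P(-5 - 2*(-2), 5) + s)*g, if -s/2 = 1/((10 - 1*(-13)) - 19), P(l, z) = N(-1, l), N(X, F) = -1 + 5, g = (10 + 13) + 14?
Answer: 259/2 ≈ 129.50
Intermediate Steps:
g = 37 (g = 23 + 14 = 37)
N(X, F) = 4
P(l, z) = 4
s = -½ (s = -2/((10 - 1*(-13)) - 19) = -2/((10 + 13) - 19) = -2/(23 - 19) = -2/4 = -2*¼ = -½ ≈ -0.50000)
(P(-5 - 2*(-2), 5) + s)*g = (4 - ½)*37 = (7/2)*37 = 259/2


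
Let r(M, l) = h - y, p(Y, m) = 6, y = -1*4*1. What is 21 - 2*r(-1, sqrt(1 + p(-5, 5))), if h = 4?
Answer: 5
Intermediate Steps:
y = -4 (y = -4*1 = -4)
r(M, l) = 8 (r(M, l) = 4 - 1*(-4) = 4 + 4 = 8)
21 - 2*r(-1, sqrt(1 + p(-5, 5))) = 21 - 2*8 = 21 - 16 = 5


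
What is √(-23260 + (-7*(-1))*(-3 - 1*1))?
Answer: 2*I*√5822 ≈ 152.6*I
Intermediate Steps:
√(-23260 + (-7*(-1))*(-3 - 1*1)) = √(-23260 + 7*(-3 - 1)) = √(-23260 + 7*(-4)) = √(-23260 - 28) = √(-23288) = 2*I*√5822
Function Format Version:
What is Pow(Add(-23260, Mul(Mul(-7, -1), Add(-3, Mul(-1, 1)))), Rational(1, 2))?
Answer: Mul(2, I, Pow(5822, Rational(1, 2))) ≈ Mul(152.60, I)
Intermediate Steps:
Pow(Add(-23260, Mul(Mul(-7, -1), Add(-3, Mul(-1, 1)))), Rational(1, 2)) = Pow(Add(-23260, Mul(7, Add(-3, -1))), Rational(1, 2)) = Pow(Add(-23260, Mul(7, -4)), Rational(1, 2)) = Pow(Add(-23260, -28), Rational(1, 2)) = Pow(-23288, Rational(1, 2)) = Mul(2, I, Pow(5822, Rational(1, 2)))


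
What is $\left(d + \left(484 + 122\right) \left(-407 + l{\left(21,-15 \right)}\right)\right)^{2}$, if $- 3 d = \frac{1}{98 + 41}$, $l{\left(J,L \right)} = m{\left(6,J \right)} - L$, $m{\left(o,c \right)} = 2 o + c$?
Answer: $\frac{8230121847360361}{173889} \approx 4.733 \cdot 10^{10}$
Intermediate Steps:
$m{\left(o,c \right)} = c + 2 o$
$l{\left(J,L \right)} = 12 + J - L$ ($l{\left(J,L \right)} = \left(J + 2 \cdot 6\right) - L = \left(J + 12\right) - L = \left(12 + J\right) - L = 12 + J - L$)
$d = - \frac{1}{417}$ ($d = - \frac{1}{3 \left(98 + 41\right)} = - \frac{1}{3 \cdot 139} = \left(- \frac{1}{3}\right) \frac{1}{139} = - \frac{1}{417} \approx -0.0023981$)
$\left(d + \left(484 + 122\right) \left(-407 + l{\left(21,-15 \right)}\right)\right)^{2} = \left(- \frac{1}{417} + \left(484 + 122\right) \left(-407 + \left(12 + 21 - -15\right)\right)\right)^{2} = \left(- \frac{1}{417} + 606 \left(-407 + \left(12 + 21 + 15\right)\right)\right)^{2} = \left(- \frac{1}{417} + 606 \left(-407 + 48\right)\right)^{2} = \left(- \frac{1}{417} + 606 \left(-359\right)\right)^{2} = \left(- \frac{1}{417} - 217554\right)^{2} = \left(- \frac{90720019}{417}\right)^{2} = \frac{8230121847360361}{173889}$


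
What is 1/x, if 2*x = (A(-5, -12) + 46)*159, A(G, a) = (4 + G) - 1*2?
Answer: 2/6837 ≈ 0.00029253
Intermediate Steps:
A(G, a) = 2 + G (A(G, a) = (4 + G) - 2 = 2 + G)
x = 6837/2 (x = (((2 - 5) + 46)*159)/2 = ((-3 + 46)*159)/2 = (43*159)/2 = (½)*6837 = 6837/2 ≈ 3418.5)
1/x = 1/(6837/2) = 2/6837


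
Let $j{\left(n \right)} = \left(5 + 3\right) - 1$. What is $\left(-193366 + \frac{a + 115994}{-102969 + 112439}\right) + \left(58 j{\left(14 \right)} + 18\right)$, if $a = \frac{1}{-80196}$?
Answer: $- \frac{146521680450217}{759456120} \approx -1.9293 \cdot 10^{5}$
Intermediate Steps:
$a = - \frac{1}{80196} \approx -1.2469 \cdot 10^{-5}$
$j{\left(n \right)} = 7$ ($j{\left(n \right)} = 8 - 1 = 7$)
$\left(-193366 + \frac{a + 115994}{-102969 + 112439}\right) + \left(58 j{\left(14 \right)} + 18\right) = \left(-193366 + \frac{- \frac{1}{80196} + 115994}{-102969 + 112439}\right) + \left(58 \cdot 7 + 18\right) = \left(-193366 + \frac{9302254823}{80196 \cdot 9470}\right) + \left(406 + 18\right) = \left(-193366 + \frac{9302254823}{80196} \cdot \frac{1}{9470}\right) + 424 = \left(-193366 + \frac{9302254823}{759456120}\right) + 424 = - \frac{146843689845097}{759456120} + 424 = - \frac{146521680450217}{759456120}$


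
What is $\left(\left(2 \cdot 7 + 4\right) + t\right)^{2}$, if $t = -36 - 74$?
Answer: $8464$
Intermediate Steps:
$t = -110$
$\left(\left(2 \cdot 7 + 4\right) + t\right)^{2} = \left(\left(2 \cdot 7 + 4\right) - 110\right)^{2} = \left(\left(14 + 4\right) - 110\right)^{2} = \left(18 - 110\right)^{2} = \left(-92\right)^{2} = 8464$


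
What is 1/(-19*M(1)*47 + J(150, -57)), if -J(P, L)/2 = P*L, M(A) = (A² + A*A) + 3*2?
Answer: 1/9956 ≈ 0.00010044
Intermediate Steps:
M(A) = 6 + 2*A² (M(A) = (A² + A²) + 6 = 2*A² + 6 = 6 + 2*A²)
J(P, L) = -2*L*P (J(P, L) = -2*P*L = -2*L*P)
1/(-19*M(1)*47 + J(150, -57)) = 1/(-19*(6 + 2*1²)*47 - 2*(-57)*150) = 1/(-19*(6 + 2*1)*47 + 17100) = 1/(-19*(6 + 2)*47 + 17100) = 1/(-19*8*47 + 17100) = 1/(-152*47 + 17100) = 1/(-7144 + 17100) = 1/9956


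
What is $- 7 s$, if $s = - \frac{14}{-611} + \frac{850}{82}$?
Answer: $- \frac{1821743}{25051} \approx -72.721$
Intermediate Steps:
$s = \frac{260249}{25051}$ ($s = \left(-14\right) \left(- \frac{1}{611}\right) + 850 \cdot \frac{1}{82} = \frac{14}{611} + \frac{425}{41} = \frac{260249}{25051} \approx 10.389$)
$- 7 s = \left(-7\right) \frac{260249}{25051} = - \frac{1821743}{25051}$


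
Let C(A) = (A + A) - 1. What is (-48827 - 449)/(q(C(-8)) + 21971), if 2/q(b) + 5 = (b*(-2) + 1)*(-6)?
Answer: -10594340/4723763 ≈ -2.2428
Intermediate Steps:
C(A) = -1 + 2*A (C(A) = 2*A - 1 = -1 + 2*A)
q(b) = 2/(-11 + 12*b) (q(b) = 2/(-5 + (b*(-2) + 1)*(-6)) = 2/(-5 + (-2*b + 1)*(-6)) = 2/(-5 + (1 - 2*b)*(-6)) = 2/(-5 + (-6 + 12*b)) = 2/(-11 + 12*b))
(-48827 - 449)/(q(C(-8)) + 21971) = (-48827 - 449)/(2/(-11 + 12*(-1 + 2*(-8))) + 21971) = -49276/(2/(-11 + 12*(-1 - 16)) + 21971) = -49276/(2/(-11 + 12*(-17)) + 21971) = -49276/(2/(-11 - 204) + 21971) = -49276/(2/(-215) + 21971) = -49276/(2*(-1/215) + 21971) = -49276/(-2/215 + 21971) = -49276/4723763/215 = -49276*215/4723763 = -10594340/4723763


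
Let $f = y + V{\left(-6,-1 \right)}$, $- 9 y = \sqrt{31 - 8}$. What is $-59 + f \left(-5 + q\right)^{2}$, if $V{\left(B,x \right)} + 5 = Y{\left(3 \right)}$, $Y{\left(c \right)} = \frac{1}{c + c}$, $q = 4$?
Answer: $- \frac{383}{6} - \frac{\sqrt{23}}{9} \approx -64.366$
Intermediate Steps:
$Y{\left(c \right)} = \frac{1}{2 c}$
$y = - \frac{\sqrt{23}}{9}$ ($y = - \frac{\sqrt{31 - 8}}{9} = - \frac{\sqrt{23}}{9} \approx -0.53287$)
$V{\left(B,x \right)} = - \frac{29}{6}$ ($V{\left(B,x \right)} = -5 + \frac{1}{2 \cdot 3} = -5 + \frac{1}{2} \cdot \frac{1}{3} = -5 + \frac{1}{6} = - \frac{29}{6}$)
$f = - \frac{29}{6} - \frac{\sqrt{23}}{9}$ ($f = - \frac{\sqrt{23}}{9} - \frac{29}{6} = - \frac{29}{6} - \frac{\sqrt{23}}{9} \approx -5.3662$)
$-59 + f \left(-5 + q\right)^{2} = -59 + \left(- \frac{29}{6} - \frac{\sqrt{23}}{9}\right) \left(-5 + 4\right)^{2} = -59 + \left(- \frac{29}{6} - \frac{\sqrt{23}}{9}\right) \left(-1\right)^{2} = -59 + \left(- \frac{29}{6} - \frac{\sqrt{23}}{9}\right) 1 = -59 - \left(\frac{29}{6} + \frac{\sqrt{23}}{9}\right) = - \frac{383}{6} - \frac{\sqrt{23}}{9}$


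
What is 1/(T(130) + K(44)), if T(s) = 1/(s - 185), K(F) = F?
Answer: 55/2419 ≈ 0.022737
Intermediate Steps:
T(s) = 1/(-185 + s)
1/(T(130) + K(44)) = 1/(1/(-185 + 130) + 44) = 1/(1/(-55) + 44) = 1/(-1/55 + 44) = 1/(2419/55) = 55/2419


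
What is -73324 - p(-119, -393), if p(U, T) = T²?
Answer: -227773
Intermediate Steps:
-73324 - p(-119, -393) = -73324 - 1*(-393)² = -73324 - 1*154449 = -73324 - 154449 = -227773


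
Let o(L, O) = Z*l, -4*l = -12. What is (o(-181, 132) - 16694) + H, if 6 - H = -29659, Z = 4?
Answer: 12983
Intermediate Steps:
l = 3 (l = -1/4*(-12) = 3)
H = 29665 (H = 6 - 1*(-29659) = 6 + 29659 = 29665)
o(L, O) = 12 (o(L, O) = 4*3 = 12)
(o(-181, 132) - 16694) + H = (12 - 16694) + 29665 = -16682 + 29665 = 12983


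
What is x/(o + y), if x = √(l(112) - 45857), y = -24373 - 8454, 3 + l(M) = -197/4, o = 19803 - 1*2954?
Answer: -I*√183637/31956 ≈ -0.01341*I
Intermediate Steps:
o = 16849 (o = 19803 - 2954 = 16849)
l(M) = -209/4 (l(M) = -3 - 197/4 = -209/4)
y = -32827
x = I*√183637/2 (x = √(-209/4 - 45857) = √(-183637/4) = I*√183637/2 ≈ 214.26*I)
x/(o + y) = (I*√183637/2)/(16849 - 32827) = (I*√183637/2)/(-15978) = (I*√183637/2)*(-1/15978) = -I*√183637/31956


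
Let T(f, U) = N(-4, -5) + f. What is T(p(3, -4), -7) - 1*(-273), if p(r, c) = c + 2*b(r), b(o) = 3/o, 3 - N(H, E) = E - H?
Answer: 275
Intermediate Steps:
N(H, E) = 3 + H - E (N(H, E) = 3 - (E - H) = 3 + (H - E) = 3 + H - E)
p(r, c) = c + 6/r (p(r, c) = c + 2*(3/r) = c + 6/r)
T(f, U) = 4 + f (T(f, U) = (3 - 4 - 1*(-5)) + f = (3 - 4 + 5) + f = 4 + f)
T(p(3, -4), -7) - 1*(-273) = (4 + (-4 + 6/3)) - 1*(-273) = (4 + (-4 + 6*(⅓))) + 273 = (4 + (-4 + 2)) + 273 = (4 - 2) + 273 = 2 + 273 = 275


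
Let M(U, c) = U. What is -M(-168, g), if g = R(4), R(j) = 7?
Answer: 168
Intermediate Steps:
g = 7
-M(-168, g) = -1*(-168) = 168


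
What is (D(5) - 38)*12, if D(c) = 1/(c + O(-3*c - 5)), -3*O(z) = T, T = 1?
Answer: -3174/7 ≈ -453.43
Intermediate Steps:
O(z) = -⅓ (O(z) = -⅓*1 = -⅓)
D(c) = 1/(-⅓ + c) (D(c) = 1/(c - ⅓) = 1/(-⅓ + c))
(D(5) - 38)*12 = (3/(-1 + 3*5) - 38)*12 = (3/(-1 + 15) - 38)*12 = (3/14 - 38)*12 = -529/14*12 = -3174/7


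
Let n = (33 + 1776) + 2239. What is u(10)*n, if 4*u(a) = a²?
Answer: 101200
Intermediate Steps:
u(a) = a²/4
n = 4048 (n = 1809 + 2239 = 4048)
u(10)*n = ((¼)*10²)*4048 = ((¼)*100)*4048 = 25*4048 = 101200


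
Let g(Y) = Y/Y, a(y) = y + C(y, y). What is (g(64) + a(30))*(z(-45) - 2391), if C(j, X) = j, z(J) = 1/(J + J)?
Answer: -13126651/90 ≈ -1.4585e+5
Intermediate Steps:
z(J) = 1/(2*J)
a(y) = 2*y (a(y) = y + y = 2*y)
g(Y) = 1
(g(64) + a(30))*(z(-45) - 2391) = (1 + 2*30)*((½)/(-45) - 2391) = (1 + 60)*((½)*(-1/45) - 2391) = 61*(-1/90 - 2391) = 61*(-215191/90) = -13126651/90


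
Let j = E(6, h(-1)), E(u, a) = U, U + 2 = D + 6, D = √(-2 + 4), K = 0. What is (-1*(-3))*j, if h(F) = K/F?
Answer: 12 + 3*√2 ≈ 16.243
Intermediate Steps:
h(F) = 0 (h(F) = 0/F = 0)
D = √2 ≈ 1.4142
U = 4 + √2 (U = -2 + (√2 + 6) = -2 + (6 + √2) = 4 + √2 ≈ 5.4142)
E(u, a) = 4 + √2
j = 4 + √2 ≈ 5.4142
(-1*(-3))*j = (-1*(-3))*(4 + √2) = 3*(4 + √2) = 12 + 3*√2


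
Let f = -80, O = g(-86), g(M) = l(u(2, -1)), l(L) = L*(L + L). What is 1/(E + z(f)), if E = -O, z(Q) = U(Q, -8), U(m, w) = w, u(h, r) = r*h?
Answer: -1/16 ≈ -0.062500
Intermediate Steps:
u(h, r) = h*r
l(L) = 2*L**2 (l(L) = L*(2*L) = 2*L**2)
g(M) = 8 (g(M) = 2*(2*(-1))**2 = 2*(-2)**2 = 2*4 = 8)
O = 8
z(Q) = -8
E = -8 (E = -1*8 = -8)
1/(E + z(f)) = 1/(-8 - 8) = 1/(-16) = -1/16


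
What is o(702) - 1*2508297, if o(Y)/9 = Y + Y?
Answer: -2495661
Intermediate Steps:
o(Y) = 18*Y (o(Y) = 9*(Y + Y) = 9*(2*Y) = 18*Y)
o(702) - 1*2508297 = 18*702 - 1*2508297 = 12636 - 2508297 = -2495661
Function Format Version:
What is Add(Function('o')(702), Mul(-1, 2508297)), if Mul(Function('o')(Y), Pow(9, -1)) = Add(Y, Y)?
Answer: -2495661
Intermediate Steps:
Function('o')(Y) = Mul(18, Y) (Function('o')(Y) = Mul(9, Add(Y, Y)) = Mul(9, Mul(2, Y)) = Mul(18, Y))
Add(Function('o')(702), Mul(-1, 2508297)) = Add(Mul(18, 702), Mul(-1, 2508297)) = Add(12636, -2508297) = -2495661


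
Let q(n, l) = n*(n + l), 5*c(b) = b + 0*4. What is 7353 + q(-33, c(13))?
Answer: 41781/5 ≈ 8356.2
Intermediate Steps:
c(b) = b/5 (c(b) = (b + 0*4)/5 = (b + 0)/5 = b/5)
q(n, l) = n*(l + n)
7353 + q(-33, c(13)) = 7353 - 33*((⅕)*13 - 33) = 7353 - 33*(13/5 - 33) = 7353 - 33*(-152/5) = 7353 + 5016/5 = 41781/5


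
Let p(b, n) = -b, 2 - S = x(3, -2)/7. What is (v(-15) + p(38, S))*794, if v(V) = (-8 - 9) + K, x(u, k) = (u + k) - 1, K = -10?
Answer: -51610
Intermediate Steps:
x(u, k) = -1 + k + u (x(u, k) = (k + u) - 1 = -1 + k + u)
v(V) = -27 (v(V) = (-8 - 9) - 10 = -17 - 10 = -27)
S = 2 (S = 2 - (-1 - 2 + 3)/7 = 2 - 0/7 = 2 - 1*0 = 2 + 0 = 2)
(v(-15) + p(38, S))*794 = (-27 - 1*38)*794 = (-27 - 38)*794 = -65*794 = -51610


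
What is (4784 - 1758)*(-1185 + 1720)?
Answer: 1618910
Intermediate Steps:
(4784 - 1758)*(-1185 + 1720) = 3026*535 = 1618910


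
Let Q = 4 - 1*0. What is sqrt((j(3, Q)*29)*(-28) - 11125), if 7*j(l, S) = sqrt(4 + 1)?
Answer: sqrt(-11125 - 116*sqrt(5)) ≈ 106.7*I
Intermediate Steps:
Q = 4 (Q = 4 + 0 = 4)
j(l, S) = sqrt(5)/7 (j(l, S) = sqrt(4 + 1)/7 = sqrt(5)/7)
sqrt((j(3, Q)*29)*(-28) - 11125) = sqrt(((sqrt(5)/7)*29)*(-28) - 11125) = sqrt((29*sqrt(5)/7)*(-28) - 11125) = sqrt(-116*sqrt(5) - 11125) = sqrt(-11125 - 116*sqrt(5))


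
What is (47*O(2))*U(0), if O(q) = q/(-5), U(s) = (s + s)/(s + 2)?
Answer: 0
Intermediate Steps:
U(s) = 2*s/(2 + s) (U(s) = (2*s)/(2 + s) = 2*s/(2 + s))
O(q) = -q/5 (O(q) = q*(-1/5) = -q/5)
(47*O(2))*U(0) = (47*(-1/5*2))*(2*0/(2 + 0)) = (47*(-2/5))*(2*0/2) = -188*0/(5*2) = -94/5*0 = 0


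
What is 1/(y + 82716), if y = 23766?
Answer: 1/106482 ≈ 9.3913e-6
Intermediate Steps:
1/(y + 82716) = 1/(23766 + 82716) = 1/106482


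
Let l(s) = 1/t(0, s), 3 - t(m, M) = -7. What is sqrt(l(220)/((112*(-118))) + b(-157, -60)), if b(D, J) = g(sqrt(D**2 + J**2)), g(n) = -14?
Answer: I*sqrt(3820747665)/16520 ≈ 3.7417*I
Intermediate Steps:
t(m, M) = 10 (t(m, M) = 3 - 1*(-7) = 3 + 7 = 10)
l(s) = 1/10
b(D, J) = -14
sqrt(l(220)/((112*(-118))) + b(-157, -60)) = sqrt(1/(10*((112*(-118)))) - 14) = sqrt((1/10)/(-13216) - 14) = sqrt((1/10)*(-1/13216) - 14) = sqrt(-1/132160 - 14) = sqrt(-1850241/132160) = I*sqrt(3820747665)/16520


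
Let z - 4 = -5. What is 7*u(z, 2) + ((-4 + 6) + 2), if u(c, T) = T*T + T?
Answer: 46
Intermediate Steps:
z = -1 (z = 4 - 5 = -1)
u(c, T) = T + T**2 (u(c, T) = T**2 + T = T + T**2)
7*u(z, 2) + ((-4 + 6) + 2) = 7*(2*(1 + 2)) + ((-4 + 6) + 2) = 7*(2*3) + (2 + 2) = 7*6 + 4 = 42 + 4 = 46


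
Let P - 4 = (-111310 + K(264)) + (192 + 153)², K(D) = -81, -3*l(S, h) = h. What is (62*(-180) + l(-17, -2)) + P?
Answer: -10564/3 ≈ -3521.3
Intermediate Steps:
l(S, h) = -h/3
P = 7638 (P = 4 + ((-111310 - 81) + (192 + 153)²) = 4 + (-111391 + 345²) = 4 + (-111391 + 119025) = 4 + 7634 = 7638)
(62*(-180) + l(-17, -2)) + P = (62*(-180) - ⅓*(-2)) + 7638 = (-11160 + ⅔) + 7638 = -33478/3 + 7638 = -10564/3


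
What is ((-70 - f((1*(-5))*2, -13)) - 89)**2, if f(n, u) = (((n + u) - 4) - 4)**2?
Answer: 1254400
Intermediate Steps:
f(n, u) = (-8 + n + u)**2 (f(n, u) = ((-4 + n + u) - 4)**2 = (-8 + n + u)**2)
((-70 - f((1*(-5))*2, -13)) - 89)**2 = ((-70 - (-8 + (1*(-5))*2 - 13)**2) - 89)**2 = ((-70 - (-8 - 5*2 - 13)**2) - 89)**2 = ((-70 - (-8 - 10 - 13)**2) - 89)**2 = ((-70 - 1*(-31)**2) - 89)**2 = ((-70 - 1*961) - 89)**2 = ((-70 - 961) - 89)**2 = (-1031 - 89)**2 = (-1120)**2 = 1254400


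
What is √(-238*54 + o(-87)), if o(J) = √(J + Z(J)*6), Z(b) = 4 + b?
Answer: √(-12852 + 3*I*√65) ≈ 0.107 + 113.37*I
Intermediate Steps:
o(J) = √(24 + 7*J) (o(J) = √(J + (4 + J)*6) = √(J + (24 + 6*J)) = √(24 + 7*J))
√(-238*54 + o(-87)) = √(-238*54 + √(24 + 7*(-87))) = √(-12852 + √(24 - 609)) = √(-12852 + √(-585)) = √(-12852 + 3*I*√65)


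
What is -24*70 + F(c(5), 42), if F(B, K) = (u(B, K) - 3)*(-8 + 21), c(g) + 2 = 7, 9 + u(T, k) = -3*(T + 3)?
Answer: -2148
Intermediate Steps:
u(T, k) = -18 - 3*T (u(T, k) = -9 - 3*(T + 3) = -9 - 3*(3 + T) = -9 + (-9 - 3*T) = -18 - 3*T)
c(g) = 5 (c(g) = -2 + 7 = 5)
F(B, K) = -273 - 39*B (F(B, K) = ((-18 - 3*B) - 3)*(-8 + 21) = (-21 - 3*B)*13 = -273 - 39*B)
-24*70 + F(c(5), 42) = -24*70 + (-273 - 39*5) = -1680 + (-273 - 195) = -1680 - 468 = -2148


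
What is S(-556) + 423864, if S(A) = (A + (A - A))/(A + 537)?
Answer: 8053972/19 ≈ 4.2389e+5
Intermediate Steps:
S(A) = A/(537 + A) (S(A) = (A + 0)/(537 + A) = A/(537 + A))
S(-556) + 423864 = -556/(537 - 556) + 423864 = -556/(-19) + 423864 = -556*(-1/19) + 423864 = 556/19 + 423864 = 8053972/19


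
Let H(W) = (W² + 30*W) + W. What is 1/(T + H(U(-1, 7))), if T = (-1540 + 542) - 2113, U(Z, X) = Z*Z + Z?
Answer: -1/3111 ≈ -0.00032144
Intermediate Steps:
U(Z, X) = Z + Z² (U(Z, X) = Z² + Z = Z + Z²)
H(W) = W² + 31*W
T = -3111 (T = -998 - 2113 = -3111)
1/(T + H(U(-1, 7))) = 1/(-3111 + (-(1 - 1))*(31 - (1 - 1))) = 1/(-3111 + (-1*0)*(31 - 1*0)) = 1/(-3111 + 0*(31 + 0)) = 1/(-3111 + 0*31) = 1/(-3111 + 0) = 1/(-3111) = -1/3111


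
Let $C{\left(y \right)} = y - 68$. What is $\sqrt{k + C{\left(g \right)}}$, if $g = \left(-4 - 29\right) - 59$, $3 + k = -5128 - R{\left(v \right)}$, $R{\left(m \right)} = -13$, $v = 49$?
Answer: $i \sqrt{5278} \approx 72.65 i$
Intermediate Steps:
$k = -5118$ ($k = -3 - 5115 = -5118$)
$g = -92$ ($g = \left(-4 - 29\right) - 59 = -33 - 59 = -92$)
$C{\left(y \right)} = -68 + y$
$\sqrt{k + C{\left(g \right)}} = \sqrt{-5118 - 160} = \sqrt{-5278} = i \sqrt{5278}$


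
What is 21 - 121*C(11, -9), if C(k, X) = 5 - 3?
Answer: -221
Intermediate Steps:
C(k, X) = 2
21 - 121*C(11, -9) = 21 - 121*2 = 21 - 242 = -221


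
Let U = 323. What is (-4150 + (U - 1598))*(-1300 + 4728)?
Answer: -18596900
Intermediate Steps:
(-4150 + (U - 1598))*(-1300 + 4728) = (-4150 + (323 - 1598))*(-1300 + 4728) = (-4150 - 1275)*3428 = -5425*3428 = -18596900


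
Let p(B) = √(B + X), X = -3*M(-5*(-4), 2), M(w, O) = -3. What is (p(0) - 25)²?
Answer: 484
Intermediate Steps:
X = 9 (X = -3*(-3) = 9)
p(B) = √(9 + B) (p(B) = √(B + 9) = √(9 + B))
(p(0) - 25)² = (√(9 + 0) - 25)² = (√9 - 25)² = (3 - 25)² = (-22)² = 484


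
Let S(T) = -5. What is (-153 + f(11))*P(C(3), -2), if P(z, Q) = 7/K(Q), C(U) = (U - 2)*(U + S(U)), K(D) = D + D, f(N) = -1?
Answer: 539/2 ≈ 269.50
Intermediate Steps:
K(D) = 2*D
C(U) = (-5 + U)*(-2 + U) (C(U) = (U - 2)*(U - 5) = (-2 + U)*(-5 + U) = (-5 + U)*(-2 + U))
P(z, Q) = 7/(2*Q) (P(z, Q) = 7/((2*Q)) = 7*(1/(2*Q)) = 7/(2*Q))
(-153 + f(11))*P(C(3), -2) = (-153 - 1)*((7/2)/(-2)) = -539*(-1)/2 = -154*(-7/4) = 539/2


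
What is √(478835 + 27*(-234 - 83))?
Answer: 2*√117569 ≈ 685.77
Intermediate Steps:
√(478835 + 27*(-234 - 83)) = √(478835 + 27*(-317)) = √(478835 - 8559) = √470276 = 2*√117569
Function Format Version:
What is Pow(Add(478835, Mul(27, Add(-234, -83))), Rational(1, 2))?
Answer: Mul(2, Pow(117569, Rational(1, 2))) ≈ 685.77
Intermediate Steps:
Pow(Add(478835, Mul(27, Add(-234, -83))), Rational(1, 2)) = Pow(Add(478835, Mul(27, -317)), Rational(1, 2)) = Pow(Add(478835, -8559), Rational(1, 2)) = Pow(470276, Rational(1, 2)) = Mul(2, Pow(117569, Rational(1, 2)))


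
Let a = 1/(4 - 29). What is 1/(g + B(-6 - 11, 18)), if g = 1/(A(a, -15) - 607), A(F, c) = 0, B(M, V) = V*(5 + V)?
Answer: 607/251297 ≈ 0.0024155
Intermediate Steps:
a = -1/25 (a = 1/(-25) = -1/25 ≈ -0.040000)
g = -1/607 (g = 1/(0 - 607) = 1/(-607) = -1/607 ≈ -0.0016474)
1/(g + B(-6 - 11, 18)) = 1/(-1/607 + 18*(5 + 18)) = 1/(-1/607 + 18*23) = 1/(-1/607 + 414) = 1/(251297/607) = 607/251297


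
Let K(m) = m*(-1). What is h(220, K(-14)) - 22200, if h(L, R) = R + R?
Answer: -22172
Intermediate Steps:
K(m) = -m
h(L, R) = 2*R
h(220, K(-14)) - 22200 = 2*(-1*(-14)) - 22200 = 2*14 - 22200 = 28 - 22200 = -22172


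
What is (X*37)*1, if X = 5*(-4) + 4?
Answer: -592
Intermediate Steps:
X = -16 (X = -20 + 4 = -16)
(X*37)*1 = -16*37*1 = -592*1 = -592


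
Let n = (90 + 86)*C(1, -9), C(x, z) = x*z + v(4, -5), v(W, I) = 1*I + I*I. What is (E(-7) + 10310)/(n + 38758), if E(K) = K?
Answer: 10303/40694 ≈ 0.25318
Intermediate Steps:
v(W, I) = I + I²
C(x, z) = 20 + x*z (C(x, z) = x*z - 5*(1 - 5) = x*z - 5*(-4) = x*z + 20 = 20 + x*z)
n = 1936 (n = (90 + 86)*(20 + 1*(-9)) = 176*(20 - 9) = 176*11 = 1936)
(E(-7) + 10310)/(n + 38758) = (-7 + 10310)/(1936 + 38758) = 10303/40694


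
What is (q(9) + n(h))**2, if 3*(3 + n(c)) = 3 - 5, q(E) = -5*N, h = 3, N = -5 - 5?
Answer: 19321/9 ≈ 2146.8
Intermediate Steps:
N = -10
q(E) = 50 (q(E) = -5*(-10) = 50)
n(c) = -11/3 (n(c) = -3 + (3 - 5)/3 = -3 + (1/3)*(-2) = -3 - 2/3 = -11/3)
(q(9) + n(h))**2 = (50 - 11/3)**2 = (139/3)**2 = 19321/9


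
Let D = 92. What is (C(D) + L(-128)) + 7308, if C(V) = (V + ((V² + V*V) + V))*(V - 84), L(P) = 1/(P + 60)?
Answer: 9805871/68 ≈ 1.4420e+5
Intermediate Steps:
L(P) = 1/(60 + P)
C(V) = (-84 + V)*(2*V + 2*V²) (C(V) = (V + ((V² + V²) + V))*(-84 + V) = (V + (2*V² + V))*(-84 + V) = (V + (V + 2*V²))*(-84 + V) = (2*V + 2*V²)*(-84 + V) = (-84 + V)*(2*V + 2*V²))
(C(D) + L(-128)) + 7308 = (2*92*(-84 + 92² - 83*92) + 1/(60 - 128)) + 7308 = (2*92*(-84 + 8464 - 7636) + 1/(-68)) + 7308 = (2*92*744 - 1/68) + 7308 = (136896 - 1/68) + 7308 = 9308927/68 + 7308 = 9805871/68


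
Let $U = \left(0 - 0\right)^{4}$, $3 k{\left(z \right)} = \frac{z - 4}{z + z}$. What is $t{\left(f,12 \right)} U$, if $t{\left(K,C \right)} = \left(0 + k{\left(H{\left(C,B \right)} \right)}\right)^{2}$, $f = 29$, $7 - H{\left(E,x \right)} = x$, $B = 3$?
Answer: $0$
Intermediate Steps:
$H{\left(E,x \right)} = 7 - x$
$k{\left(z \right)} = \frac{-4 + z}{6 z}$ ($k{\left(z \right)} = \frac{\left(z - 4\right) \frac{1}{z + z}}{3} = \frac{\left(-4 + z\right) \frac{1}{2 z}}{3} = \frac{\frac{1}{2} \frac{1}{z} \left(-4 + z\right)}{3} = \frac{-4 + z}{6 z}$)
$U = 0$ ($U = \left(0 + 0\right)^{4} = 0^{4} = 0$)
$t{\left(K,C \right)} = 0$ ($t{\left(K,C \right)} = \left(0 + \frac{-4 + \left(7 - 3\right)}{6 \left(7 - 3\right)}\right)^{2} = \left(0 + \frac{-4 + 4}{6 \cdot 4}\right)^{2} = \left(0 + \frac{1}{6} \cdot \frac{1}{4} \cdot 0\right)^{2} = \left(0 + 0\right)^{2} = 0^{2} = 0$)
$t{\left(f,12 \right)} U = 0 \cdot 0 = 0$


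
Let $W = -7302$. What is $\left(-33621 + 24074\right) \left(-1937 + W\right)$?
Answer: $88204733$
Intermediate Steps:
$\left(-33621 + 24074\right) \left(-1937 + W\right) = \left(-33621 + 24074\right) \left(-1937 - 7302\right) = \left(-9547\right) \left(-9239\right) = 88204733$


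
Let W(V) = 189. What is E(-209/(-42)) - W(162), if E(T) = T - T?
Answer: -189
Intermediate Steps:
E(T) = 0
E(-209/(-42)) - W(162) = 0 - 1*189 = 0 - 189 = -189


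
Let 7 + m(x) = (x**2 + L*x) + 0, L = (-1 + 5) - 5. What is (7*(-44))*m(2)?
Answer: 1540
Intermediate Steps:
L = -1 (L = 4 - 5 = -1)
m(x) = -7 + x**2 - x (m(x) = -7 + ((x**2 - x) + 0) = -7 + (x**2 - x) = -7 + x**2 - x)
(7*(-44))*m(2) = (7*(-44))*(-7 + 2**2 - 1*2) = -308*(-7 + 4 - 2) = -308*(-5) = 1540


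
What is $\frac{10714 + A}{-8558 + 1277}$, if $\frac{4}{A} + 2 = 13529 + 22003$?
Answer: $- \frac{190334212}{129346965} \approx -1.4715$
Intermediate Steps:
$A = \frac{2}{17765}$ ($A = \frac{4}{-2 + \left(13529 + 22003\right)} = \frac{4}{-2 + 35532} = \frac{4}{35530} = 4 \cdot \frac{1}{35530} = \frac{2}{17765} \approx 0.00011258$)
$\frac{10714 + A}{-8558 + 1277} = \frac{10714 + \frac{2}{17765}}{-8558 + 1277} = \frac{190334212}{17765 \left(-7281\right)} = \frac{190334212}{17765} \left(- \frac{1}{7281}\right) = - \frac{190334212}{129346965}$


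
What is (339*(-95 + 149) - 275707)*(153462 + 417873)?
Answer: -147062200335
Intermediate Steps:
(339*(-95 + 149) - 275707)*(153462 + 417873) = (339*54 - 275707)*571335 = (18306 - 275707)*571335 = -257401*571335 = -147062200335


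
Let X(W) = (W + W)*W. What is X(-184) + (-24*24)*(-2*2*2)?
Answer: 72320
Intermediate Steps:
X(W) = 2*W**2 (X(W) = (2*W)*W = 2*W**2)
X(-184) + (-24*24)*(-2*2*2) = 2*(-184)**2 + (-24*24)*(-2*2*2) = 2*33856 - (-2304)*2 = 67712 - 576*(-8) = 67712 + 4608 = 72320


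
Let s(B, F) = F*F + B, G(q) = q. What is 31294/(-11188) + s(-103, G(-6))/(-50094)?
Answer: -195861505/70056459 ≈ -2.7958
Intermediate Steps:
s(B, F) = B + F² (s(B, F) = F² + B = B + F²)
31294/(-11188) + s(-103, G(-6))/(-50094) = 31294/(-11188) + (-103 + (-6)²)/(-50094) = 31294*(-1/11188) + (-103 + 36)*(-1/50094) = -15647/5594 - 67*(-1/50094) = -15647/5594 + 67/50094 = -195861505/70056459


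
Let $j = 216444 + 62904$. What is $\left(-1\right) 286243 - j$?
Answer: $-565591$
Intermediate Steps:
$j = 279348$
$\left(-1\right) 286243 - j = \left(-1\right) 286243 - 279348 = -286243 - 279348 = -565591$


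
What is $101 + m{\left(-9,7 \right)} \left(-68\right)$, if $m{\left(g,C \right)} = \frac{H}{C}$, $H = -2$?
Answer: $\frac{843}{7} \approx 120.43$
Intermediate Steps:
$m{\left(g,C \right)} = - \frac{2}{C}$
$101 + m{\left(-9,7 \right)} \left(-68\right) = 101 + - \frac{2}{7} \left(-68\right) = 101 + \left(-2\right) \frac{1}{7} \left(-68\right) = 101 - - \frac{136}{7} = 101 + \frac{136}{7} = \frac{843}{7}$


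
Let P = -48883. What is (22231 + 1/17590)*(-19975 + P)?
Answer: -13463229465839/8795 ≈ -1.5308e+9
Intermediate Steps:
(22231 + 1/17590)*(-19975 + P) = (22231 + 1/17590)*(-19975 - 48883) = (22231 + 1/17590)*(-68858) = (391043291/17590)*(-68858) = -13463229465839/8795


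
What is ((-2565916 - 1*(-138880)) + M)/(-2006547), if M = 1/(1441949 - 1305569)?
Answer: 330999169679/273652879860 ≈ 1.2096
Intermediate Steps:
M = 1/136380 ≈ 7.3325e-6
((-2565916 - 1*(-138880)) + M)/(-2006547) = ((-2565916 - 1*(-138880)) + 1/136380)/(-2006547) = ((-2565916 + 138880) + 1/136380)*(-1/2006547) = (-2427036 + 1/136380)*(-1/2006547) = -330999169679/136380*(-1/2006547) = 330999169679/273652879860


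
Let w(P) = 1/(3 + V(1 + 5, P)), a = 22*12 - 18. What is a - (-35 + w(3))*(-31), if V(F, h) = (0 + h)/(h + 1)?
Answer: -12461/15 ≈ -830.73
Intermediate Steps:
a = 246 (a = 264 - 18 = 246)
V(F, h) = h/(1 + h)
w(P) = 1/(3 + P/(1 + P))
a - (-35 + w(3))*(-31) = 246 - (-35 + (1 + 3)/(3 + 4*3))*(-31) = 246 - (-35 + 4/(3 + 12))*(-31) = 246 - (-35 + 4/15)*(-31) = 246 - (-521)*(-31)/15 = 246 - 1*16151/15 = 246 - 16151/15 = -12461/15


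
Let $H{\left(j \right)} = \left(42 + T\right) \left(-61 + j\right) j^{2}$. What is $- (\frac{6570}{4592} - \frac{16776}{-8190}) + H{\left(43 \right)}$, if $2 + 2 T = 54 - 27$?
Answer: $- \frac{270702328781}{149240} \approx -1.8139 \cdot 10^{6}$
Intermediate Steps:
$T = \frac{25}{2}$ ($T = -1 + \frac{54 - 27}{2} = -1 + \frac{1}{2} \cdot 27 = -1 + \frac{27}{2} = \frac{25}{2} \approx 12.5$)
$H{\left(j \right)} = j^{2} \left(- \frac{6649}{2} + \frac{109 j}{2}\right)$ ($H{\left(j \right)} = \left(42 + \frac{25}{2}\right) \left(-61 + j\right) j^{2} = \frac{109 \left(-61 + j\right)}{2} j^{2} = \left(- \frac{6649}{2} + \frac{109 j}{2}\right) j^{2} = j^{2} \left(- \frac{6649}{2} + \frac{109 j}{2}\right)$)
$- (\frac{6570}{4592} - \frac{16776}{-8190}) + H{\left(43 \right)} = - (\frac{6570}{4592} - \frac{16776}{-8190}) + \frac{109 \cdot 43^{2} \left(-61 + 43\right)}{2} = - (6570 \cdot \frac{1}{4592} - - \frac{932}{455}) + \frac{109}{2} \cdot 1849 \left(-18\right) = - (\frac{3285}{2296} + \frac{932}{455}) - 1813869 = \left(-1\right) \frac{519221}{149240} - 1813869 = - \frac{519221}{149240} - 1813869 = - \frac{270702328781}{149240}$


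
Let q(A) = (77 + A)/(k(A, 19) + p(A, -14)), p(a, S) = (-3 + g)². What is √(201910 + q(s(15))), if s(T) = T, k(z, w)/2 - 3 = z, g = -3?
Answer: √7268806/6 ≈ 449.35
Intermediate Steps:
p(a, S) = 36 (p(a, S) = (-3 - 3)² = (-6)² = 36)
k(z, w) = 6 + 2*z
q(A) = (77 + A)/(42 + 2*A) (q(A) = (77 + A)/((6 + 2*A) + 36) = (77 + A)/(42 + 2*A))
√(201910 + q(s(15))) = √(201910 + (77 + 15)/(2*(21 + 15))) = √(201910 + (½)*92/36) = √(201910 + (½)*(1/36)*92) = √(201910 + 23/18) = √(3634403/18) = √7268806/6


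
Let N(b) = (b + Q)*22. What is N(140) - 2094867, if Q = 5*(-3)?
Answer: -2092117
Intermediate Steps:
Q = -15
N(b) = -330 + 22*b (N(b) = (b - 15)*22 = (-15 + b)*22 = -330 + 22*b)
N(140) - 2094867 = (-330 + 22*140) - 2094867 = (-330 + 3080) - 2094867 = 2750 - 2094867 = -2092117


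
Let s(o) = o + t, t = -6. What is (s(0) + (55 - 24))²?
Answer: 625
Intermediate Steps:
s(o) = -6 + o (s(o) = o - 6 = -6 + o)
(s(0) + (55 - 24))² = ((-6 + 0) + (55 - 24))² = (-6 + 31)² = 25² = 625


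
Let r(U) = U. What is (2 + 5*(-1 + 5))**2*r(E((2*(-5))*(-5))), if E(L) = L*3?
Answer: 72600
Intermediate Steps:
E(L) = 3*L
(2 + 5*(-1 + 5))**2*r(E((2*(-5))*(-5))) = (2 + 5*(-1 + 5))**2*(3*((2*(-5))*(-5))) = (2 + 5*4)**2*(3*(-10*(-5))) = (2 + 20)**2*(3*50) = 22**2*150 = 484*150 = 72600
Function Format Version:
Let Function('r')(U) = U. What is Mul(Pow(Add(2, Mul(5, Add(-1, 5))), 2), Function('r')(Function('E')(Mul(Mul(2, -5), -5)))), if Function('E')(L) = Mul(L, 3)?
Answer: 72600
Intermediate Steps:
Function('E')(L) = Mul(3, L)
Mul(Pow(Add(2, Mul(5, Add(-1, 5))), 2), Function('r')(Function('E')(Mul(Mul(2, -5), -5)))) = Mul(Pow(Add(2, Mul(5, Add(-1, 5))), 2), Mul(3, Mul(Mul(2, -5), -5))) = Mul(Pow(Add(2, Mul(5, 4)), 2), Mul(3, Mul(-10, -5))) = Mul(Pow(Add(2, 20), 2), Mul(3, 50)) = Mul(Pow(22, 2), 150) = Mul(484, 150) = 72600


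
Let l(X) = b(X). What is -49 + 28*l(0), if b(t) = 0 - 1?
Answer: -77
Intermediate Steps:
b(t) = -1
l(X) = -1
-49 + 28*l(0) = -49 + 28*(-1) = -49 - 28 = -77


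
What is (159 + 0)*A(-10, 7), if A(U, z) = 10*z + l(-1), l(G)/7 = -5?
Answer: 5565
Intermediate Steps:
l(G) = -35 (l(G) = 7*(-5) = -35)
A(U, z) = -35 + 10*z (A(U, z) = 10*z - 35 = -35 + 10*z)
(159 + 0)*A(-10, 7) = (159 + 0)*(-35 + 10*7) = 159*(-35 + 70) = 159*35 = 5565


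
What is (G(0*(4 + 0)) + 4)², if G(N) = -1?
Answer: 9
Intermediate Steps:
(G(0*(4 + 0)) + 4)² = (-1 + 4)² = 3² = 9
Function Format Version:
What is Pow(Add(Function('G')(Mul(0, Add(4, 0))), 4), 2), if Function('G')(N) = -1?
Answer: 9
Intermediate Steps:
Pow(Add(Function('G')(Mul(0, Add(4, 0))), 4), 2) = Pow(Add(-1, 4), 2) = Pow(3, 2) = 9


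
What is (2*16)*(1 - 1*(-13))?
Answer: 448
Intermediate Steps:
(2*16)*(1 - 1*(-13)) = 32*(1 + 13) = 32*14 = 448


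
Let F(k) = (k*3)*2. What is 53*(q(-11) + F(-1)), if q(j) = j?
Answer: -901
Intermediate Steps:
F(k) = 6*k (F(k) = (3*k)*2 = 6*k)
53*(q(-11) + F(-1)) = 53*(-11 + 6*(-1)) = 53*(-11 - 6) = 53*(-17) = -901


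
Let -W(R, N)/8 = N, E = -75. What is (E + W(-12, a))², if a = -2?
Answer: 3481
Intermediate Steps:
W(R, N) = -8*N
(E + W(-12, a))² = (-75 - 8*(-2))² = (-75 + 16)² = (-59)² = 3481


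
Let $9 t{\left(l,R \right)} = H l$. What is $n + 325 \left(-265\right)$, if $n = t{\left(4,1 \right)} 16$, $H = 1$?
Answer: $- \frac{775061}{9} \approx -86118.0$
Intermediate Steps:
$t{\left(l,R \right)} = \frac{l}{9}$ ($t{\left(l,R \right)} = \frac{1 l}{9} = \frac{l}{9}$)
$n = \frac{64}{9}$ ($n = \frac{1}{9} \cdot 4 \cdot 16 = \frac{4}{9} \cdot 16 = \frac{64}{9} \approx 7.1111$)
$n + 325 \left(-265\right) = \frac{64}{9} + 325 \left(-265\right) = \frac{64}{9} - 86125 = - \frac{775061}{9}$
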